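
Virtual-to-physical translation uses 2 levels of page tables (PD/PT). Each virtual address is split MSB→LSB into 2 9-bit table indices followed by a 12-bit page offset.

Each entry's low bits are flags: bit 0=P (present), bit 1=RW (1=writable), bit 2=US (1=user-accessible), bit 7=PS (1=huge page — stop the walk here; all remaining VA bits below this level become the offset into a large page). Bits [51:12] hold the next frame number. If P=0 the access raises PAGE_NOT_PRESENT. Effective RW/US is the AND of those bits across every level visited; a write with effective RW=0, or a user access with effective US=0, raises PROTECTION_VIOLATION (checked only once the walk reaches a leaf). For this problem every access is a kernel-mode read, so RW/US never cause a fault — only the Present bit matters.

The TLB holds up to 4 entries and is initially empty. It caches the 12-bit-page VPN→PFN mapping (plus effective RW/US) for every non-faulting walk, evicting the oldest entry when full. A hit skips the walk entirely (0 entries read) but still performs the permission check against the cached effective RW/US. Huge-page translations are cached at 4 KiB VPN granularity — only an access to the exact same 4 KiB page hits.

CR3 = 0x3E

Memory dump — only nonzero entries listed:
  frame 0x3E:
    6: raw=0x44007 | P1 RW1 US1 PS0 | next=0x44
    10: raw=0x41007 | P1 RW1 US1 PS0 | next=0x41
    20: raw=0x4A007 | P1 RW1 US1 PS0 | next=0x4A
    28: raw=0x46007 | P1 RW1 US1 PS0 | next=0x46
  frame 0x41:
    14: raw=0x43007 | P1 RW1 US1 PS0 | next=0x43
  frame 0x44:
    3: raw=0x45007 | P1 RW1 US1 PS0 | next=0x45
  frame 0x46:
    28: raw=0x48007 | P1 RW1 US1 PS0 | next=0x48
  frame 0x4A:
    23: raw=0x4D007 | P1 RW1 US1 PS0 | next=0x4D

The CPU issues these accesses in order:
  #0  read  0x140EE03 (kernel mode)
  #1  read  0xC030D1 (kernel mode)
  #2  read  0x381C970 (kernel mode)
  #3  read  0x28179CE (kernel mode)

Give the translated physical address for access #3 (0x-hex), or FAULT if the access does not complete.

Trace:
#0 VA=0x140EE03 (r,kernel):
  L0 @0x3E[10] → 0x41007  P=1,RW=1,US=1,PS=0
  L1 @0x41[14] → 0x43007  P=1,RW=1,US=1,PS=0
  ✓ 0x43E03  — 2 lookups
#1 VA=0xC030D1 (r,kernel):
  L0 @0x3E[6] → 0x44007  P=1,RW=1,US=1,PS=0
  L1 @0x44[3] → 0x45007  P=1,RW=1,US=1,PS=0
  ✓ 0x450D1  — 2 lookups
#2 VA=0x381C970 (r,kernel):
  L0 @0x3E[28] → 0x46007  P=1,RW=1,US=1,PS=0
  L1 @0x46[28] → 0x48007  P=1,RW=1,US=1,PS=0
  ✓ 0x48970  — 2 lookups
#3 VA=0x28179CE (r,kernel):
  L0 @0x3E[20] → 0x4A007  P=1,RW=1,US=1,PS=0
  L1 @0x4A[23] → 0x4D007  P=1,RW=1,US=1,PS=0
  ✓ 0x4D9CE  — 2 lookups

Access #3 PA: 0x4D9CE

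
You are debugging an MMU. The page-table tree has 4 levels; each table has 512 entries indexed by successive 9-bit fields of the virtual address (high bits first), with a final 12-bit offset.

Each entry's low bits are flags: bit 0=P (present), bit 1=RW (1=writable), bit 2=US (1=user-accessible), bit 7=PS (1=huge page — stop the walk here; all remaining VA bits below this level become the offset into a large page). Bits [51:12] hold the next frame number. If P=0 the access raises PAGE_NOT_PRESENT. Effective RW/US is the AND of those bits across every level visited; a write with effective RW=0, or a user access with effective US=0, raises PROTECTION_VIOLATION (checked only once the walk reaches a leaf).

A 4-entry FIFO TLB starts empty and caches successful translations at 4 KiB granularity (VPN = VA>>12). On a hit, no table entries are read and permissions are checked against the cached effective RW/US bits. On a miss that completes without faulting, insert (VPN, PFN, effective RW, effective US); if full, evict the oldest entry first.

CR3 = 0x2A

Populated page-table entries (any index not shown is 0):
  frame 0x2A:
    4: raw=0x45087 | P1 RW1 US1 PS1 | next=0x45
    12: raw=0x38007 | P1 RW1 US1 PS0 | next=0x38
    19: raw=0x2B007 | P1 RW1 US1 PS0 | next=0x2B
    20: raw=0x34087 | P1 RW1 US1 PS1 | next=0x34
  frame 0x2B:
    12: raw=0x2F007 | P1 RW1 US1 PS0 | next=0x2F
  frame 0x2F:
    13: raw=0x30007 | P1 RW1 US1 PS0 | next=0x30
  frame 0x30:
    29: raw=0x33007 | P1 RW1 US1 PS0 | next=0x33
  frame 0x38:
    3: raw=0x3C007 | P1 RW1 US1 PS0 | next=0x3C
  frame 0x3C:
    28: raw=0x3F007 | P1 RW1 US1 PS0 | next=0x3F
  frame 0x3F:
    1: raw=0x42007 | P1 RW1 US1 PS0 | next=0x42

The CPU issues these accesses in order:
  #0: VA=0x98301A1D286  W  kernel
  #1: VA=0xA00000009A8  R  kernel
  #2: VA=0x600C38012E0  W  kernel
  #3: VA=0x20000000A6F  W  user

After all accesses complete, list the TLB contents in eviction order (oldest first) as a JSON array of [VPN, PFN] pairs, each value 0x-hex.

Walk each access:
#0 VA=0x98301A1D286 (w,kernel):
  lvl0: tbl 0x2A, slot 19 ⇒ 0x2B007 (P1/RW1/US1/PS0)
  lvl1: tbl 0x2B, slot 12 ⇒ 0x2F007 (P1/RW1/US1/PS0)
  lvl2: tbl 0x2F, slot 13 ⇒ 0x30007 (P1/RW1/US1/PS0)
  lvl3: tbl 0x30, slot 29 ⇒ 0x33007 (P1/RW1/US1/PS0)
  → PA=0x33286  (4 entries read)
#1 VA=0xA00000009A8 (r,kernel):
  lvl0: tbl 0x2A, slot 20 ⇒ 0x34087 (P1/RW1/US1/PS1)
  → PA=0x349A8 (huge @L0)  (1 entries read)
#2 VA=0x600C38012E0 (w,kernel):
  lvl0: tbl 0x2A, slot 12 ⇒ 0x38007 (P1/RW1/US1/PS0)
  lvl1: tbl 0x38, slot 3 ⇒ 0x3C007 (P1/RW1/US1/PS0)
  lvl2: tbl 0x3C, slot 28 ⇒ 0x3F007 (P1/RW1/US1/PS0)
  lvl3: tbl 0x3F, slot 1 ⇒ 0x42007 (P1/RW1/US1/PS0)
  → PA=0x422E0  (4 entries read)
#3 VA=0x20000000A6F (w,user):
  lvl0: tbl 0x2A, slot 4 ⇒ 0x45087 (P1/RW1/US1/PS1)
  → PA=0x45A6F (huge @L0)  (1 entries read)

TLB: [["0x98301A1D", "0x33"], ["0xA0000000", "0x34"], ["0x600C3801", "0x42"], ["0x20000000", "0x45"]]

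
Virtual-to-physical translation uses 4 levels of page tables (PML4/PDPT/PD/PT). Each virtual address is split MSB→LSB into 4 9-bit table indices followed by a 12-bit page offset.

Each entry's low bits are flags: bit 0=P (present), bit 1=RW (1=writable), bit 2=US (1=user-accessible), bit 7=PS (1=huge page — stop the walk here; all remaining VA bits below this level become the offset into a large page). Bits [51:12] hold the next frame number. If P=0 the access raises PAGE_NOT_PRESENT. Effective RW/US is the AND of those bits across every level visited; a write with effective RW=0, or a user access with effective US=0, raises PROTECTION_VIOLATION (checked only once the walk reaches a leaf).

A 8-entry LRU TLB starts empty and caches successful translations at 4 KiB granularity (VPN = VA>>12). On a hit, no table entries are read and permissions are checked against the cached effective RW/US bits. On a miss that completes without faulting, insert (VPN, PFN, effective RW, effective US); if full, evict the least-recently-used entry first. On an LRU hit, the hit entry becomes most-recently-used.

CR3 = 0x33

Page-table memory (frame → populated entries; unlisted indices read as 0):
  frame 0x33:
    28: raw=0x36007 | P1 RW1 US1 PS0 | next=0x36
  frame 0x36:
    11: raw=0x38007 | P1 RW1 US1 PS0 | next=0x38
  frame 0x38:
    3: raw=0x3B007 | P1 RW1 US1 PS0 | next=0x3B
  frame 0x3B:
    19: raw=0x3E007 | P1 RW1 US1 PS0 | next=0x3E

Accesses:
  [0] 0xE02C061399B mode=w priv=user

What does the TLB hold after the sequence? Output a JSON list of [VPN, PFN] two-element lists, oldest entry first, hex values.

Per-access translation:
#0 VA=0xE02C061399B (w,user):
  L0: frame=0x33 idx=28 entry=0x36007 [P=1 RW=1 US=1 PS=0]
  L1: frame=0x36 idx=11 entry=0x38007 [P=1 RW=1 US=1 PS=0]
  L2: frame=0x38 idx=3 entry=0x3B007 [P=1 RW=1 US=1 PS=0]
  L3: frame=0x3B idx=19 entry=0x3E007 [P=1 RW=1 US=1 PS=0]
  ✓ 0x3E99B  — 4 lookups

TLB: [["0xE02C0613", "0x3E"]]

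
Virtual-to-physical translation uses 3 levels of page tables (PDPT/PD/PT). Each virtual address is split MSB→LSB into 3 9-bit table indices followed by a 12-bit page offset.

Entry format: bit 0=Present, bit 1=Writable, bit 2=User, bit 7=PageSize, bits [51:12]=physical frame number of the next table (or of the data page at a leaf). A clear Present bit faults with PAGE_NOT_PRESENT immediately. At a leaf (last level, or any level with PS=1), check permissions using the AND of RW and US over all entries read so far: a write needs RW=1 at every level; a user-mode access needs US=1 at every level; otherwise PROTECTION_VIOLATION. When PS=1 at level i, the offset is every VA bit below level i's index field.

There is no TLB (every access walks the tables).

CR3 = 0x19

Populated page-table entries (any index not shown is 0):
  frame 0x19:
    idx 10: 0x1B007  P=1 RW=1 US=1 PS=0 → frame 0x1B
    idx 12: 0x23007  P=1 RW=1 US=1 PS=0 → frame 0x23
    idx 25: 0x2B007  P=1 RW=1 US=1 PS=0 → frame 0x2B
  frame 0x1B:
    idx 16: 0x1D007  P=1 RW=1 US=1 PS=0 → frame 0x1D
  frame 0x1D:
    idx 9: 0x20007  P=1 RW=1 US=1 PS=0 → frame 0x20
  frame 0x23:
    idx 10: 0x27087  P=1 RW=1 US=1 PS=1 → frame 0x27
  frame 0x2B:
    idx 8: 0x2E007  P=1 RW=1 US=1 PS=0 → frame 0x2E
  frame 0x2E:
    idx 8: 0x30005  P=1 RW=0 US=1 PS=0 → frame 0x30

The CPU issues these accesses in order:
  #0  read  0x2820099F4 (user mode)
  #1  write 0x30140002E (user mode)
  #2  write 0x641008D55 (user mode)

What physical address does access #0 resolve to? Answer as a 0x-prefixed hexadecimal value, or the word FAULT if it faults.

Per-access translation:
#0 VA=0x2820099F4 (r,user):
  L0 @0x19[10] → 0x1B007  P=1,RW=1,US=1,PS=0
  L1 @0x1B[16] → 0x1D007  P=1,RW=1,US=1,PS=0
  L2 @0x1D[9] → 0x20007  P=1,RW=1,US=1,PS=0
  → PA=0x209F4  (3 entries read)
#1 VA=0x30140002E (w,user):
  L0 @0x19[12] → 0x23007  P=1,RW=1,US=1,PS=0
  L1 @0x23[10] → 0x27087  P=1,RW=1,US=1,PS=1
  → PA=0x2702E (huge @L1)  (2 entries read)
#2 VA=0x641008D55 (w,user):
  L0 @0x19[25] → 0x2B007  P=1,RW=1,US=1,PS=0
  L1 @0x2B[8] → 0x2E007  P=1,RW=1,US=1,PS=0
  L2 @0x2E[8] → 0x30005  P=1,RW=0,US=1,PS=0
  → PROTECTION_VIOLATION  (3 entries read)

Access #0 PA: 0x209F4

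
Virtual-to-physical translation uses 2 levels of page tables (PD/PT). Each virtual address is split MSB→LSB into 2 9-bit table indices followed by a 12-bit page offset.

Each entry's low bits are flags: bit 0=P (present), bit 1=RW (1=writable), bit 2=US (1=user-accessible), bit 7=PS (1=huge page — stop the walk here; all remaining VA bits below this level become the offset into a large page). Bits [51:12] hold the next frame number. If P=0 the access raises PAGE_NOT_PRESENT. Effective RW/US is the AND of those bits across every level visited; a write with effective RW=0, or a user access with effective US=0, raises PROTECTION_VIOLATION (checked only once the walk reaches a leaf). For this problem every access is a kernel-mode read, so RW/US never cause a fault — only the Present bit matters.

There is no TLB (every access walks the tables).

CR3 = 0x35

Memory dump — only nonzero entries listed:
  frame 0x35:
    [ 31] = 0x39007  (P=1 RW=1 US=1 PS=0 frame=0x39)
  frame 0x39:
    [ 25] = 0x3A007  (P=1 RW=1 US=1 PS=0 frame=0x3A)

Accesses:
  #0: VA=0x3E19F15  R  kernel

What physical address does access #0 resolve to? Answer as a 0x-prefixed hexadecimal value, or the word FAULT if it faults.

Walk each access:
#0 VA=0x3E19F15 (r,kernel):
  [0] read 0x35 idx=31: raw=0x39007 flags P=1 W=1 U=1 S=0
  [1] read 0x39 idx=25: raw=0x3A007 flags P=1 W=1 U=1 S=0
  → PA=0x3AF15  (2 entries read)

Access #0 PA: 0x3AF15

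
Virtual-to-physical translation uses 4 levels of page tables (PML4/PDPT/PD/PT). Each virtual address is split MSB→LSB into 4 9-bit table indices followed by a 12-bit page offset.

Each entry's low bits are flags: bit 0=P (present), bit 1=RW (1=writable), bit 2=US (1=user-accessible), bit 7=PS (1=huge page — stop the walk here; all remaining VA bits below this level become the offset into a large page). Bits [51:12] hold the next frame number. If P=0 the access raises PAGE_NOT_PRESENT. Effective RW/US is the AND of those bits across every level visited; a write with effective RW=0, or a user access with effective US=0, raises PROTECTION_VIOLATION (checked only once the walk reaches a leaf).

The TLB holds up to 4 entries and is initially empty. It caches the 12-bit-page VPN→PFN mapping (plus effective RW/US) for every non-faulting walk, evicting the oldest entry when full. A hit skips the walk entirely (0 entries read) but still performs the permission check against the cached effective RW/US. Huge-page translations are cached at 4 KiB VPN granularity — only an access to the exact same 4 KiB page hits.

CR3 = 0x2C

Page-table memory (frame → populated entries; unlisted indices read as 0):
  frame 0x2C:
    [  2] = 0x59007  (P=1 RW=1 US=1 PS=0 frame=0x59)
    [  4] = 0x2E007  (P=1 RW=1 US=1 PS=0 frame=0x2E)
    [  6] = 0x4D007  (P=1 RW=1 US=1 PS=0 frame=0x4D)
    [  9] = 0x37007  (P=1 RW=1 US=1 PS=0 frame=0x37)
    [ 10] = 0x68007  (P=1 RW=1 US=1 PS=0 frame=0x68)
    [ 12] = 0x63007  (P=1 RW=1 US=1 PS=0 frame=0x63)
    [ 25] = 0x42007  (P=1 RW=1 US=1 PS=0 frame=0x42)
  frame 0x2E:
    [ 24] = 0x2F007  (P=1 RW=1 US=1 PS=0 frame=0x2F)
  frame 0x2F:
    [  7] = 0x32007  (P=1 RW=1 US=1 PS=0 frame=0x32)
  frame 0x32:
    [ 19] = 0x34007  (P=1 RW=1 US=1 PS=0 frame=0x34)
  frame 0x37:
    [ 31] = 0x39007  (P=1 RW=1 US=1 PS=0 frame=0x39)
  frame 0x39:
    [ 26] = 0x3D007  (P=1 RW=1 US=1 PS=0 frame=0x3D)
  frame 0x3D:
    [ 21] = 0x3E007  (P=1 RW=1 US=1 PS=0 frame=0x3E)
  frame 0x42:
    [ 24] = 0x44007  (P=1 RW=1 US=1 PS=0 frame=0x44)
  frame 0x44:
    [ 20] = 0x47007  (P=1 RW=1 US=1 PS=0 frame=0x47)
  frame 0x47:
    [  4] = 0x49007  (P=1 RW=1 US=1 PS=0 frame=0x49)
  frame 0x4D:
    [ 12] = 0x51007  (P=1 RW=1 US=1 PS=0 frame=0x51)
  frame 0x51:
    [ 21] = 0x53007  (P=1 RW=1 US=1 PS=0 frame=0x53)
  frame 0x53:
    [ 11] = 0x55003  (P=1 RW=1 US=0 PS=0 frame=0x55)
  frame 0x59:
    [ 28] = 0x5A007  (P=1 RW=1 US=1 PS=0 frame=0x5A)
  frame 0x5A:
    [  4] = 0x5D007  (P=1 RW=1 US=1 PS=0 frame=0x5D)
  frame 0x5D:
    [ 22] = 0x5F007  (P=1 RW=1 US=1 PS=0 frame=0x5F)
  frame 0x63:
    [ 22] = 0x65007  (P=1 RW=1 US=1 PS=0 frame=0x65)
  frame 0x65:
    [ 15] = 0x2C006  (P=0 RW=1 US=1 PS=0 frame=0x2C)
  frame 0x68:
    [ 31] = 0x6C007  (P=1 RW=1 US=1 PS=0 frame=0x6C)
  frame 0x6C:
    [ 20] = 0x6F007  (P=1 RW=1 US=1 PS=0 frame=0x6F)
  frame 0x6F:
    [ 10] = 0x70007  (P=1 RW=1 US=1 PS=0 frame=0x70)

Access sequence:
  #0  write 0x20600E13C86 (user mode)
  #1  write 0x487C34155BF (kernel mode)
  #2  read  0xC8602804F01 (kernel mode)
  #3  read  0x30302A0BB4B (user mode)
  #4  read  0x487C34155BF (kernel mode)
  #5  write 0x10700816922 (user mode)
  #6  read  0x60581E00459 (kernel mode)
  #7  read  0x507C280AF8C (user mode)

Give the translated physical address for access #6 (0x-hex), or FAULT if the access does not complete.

Walk each access:
#0 VA=0x20600E13C86 (w,user):
  L0: frame=0x2C idx=4 entry=0x2E007 [P=1 RW=1 US=1 PS=0]
  L1: frame=0x2E idx=24 entry=0x2F007 [P=1 RW=1 US=1 PS=0]
  L2: frame=0x2F idx=7 entry=0x32007 [P=1 RW=1 US=1 PS=0]
  L3: frame=0x32 idx=19 entry=0x34007 [P=1 RW=1 US=1 PS=0]
  → PA=0x34C86  (4 entries read)
#1 VA=0x487C34155BF (w,kernel):
  L0: frame=0x2C idx=9 entry=0x37007 [P=1 RW=1 US=1 PS=0]
  L1: frame=0x37 idx=31 entry=0x39007 [P=1 RW=1 US=1 PS=0]
  L2: frame=0x39 idx=26 entry=0x3D007 [P=1 RW=1 US=1 PS=0]
  L3: frame=0x3D idx=21 entry=0x3E007 [P=1 RW=1 US=1 PS=0]
  → PA=0x3E5BF  (4 entries read)
#2 VA=0xC8602804F01 (r,kernel):
  L0: frame=0x2C idx=25 entry=0x42007 [P=1 RW=1 US=1 PS=0]
  L1: frame=0x42 idx=24 entry=0x44007 [P=1 RW=1 US=1 PS=0]
  L2: frame=0x44 idx=20 entry=0x47007 [P=1 RW=1 US=1 PS=0]
  L3: frame=0x47 idx=4 entry=0x49007 [P=1 RW=1 US=1 PS=0]
  → PA=0x49F01  (4 entries read)
#3 VA=0x30302A0BB4B (r,user):
  L0: frame=0x2C idx=6 entry=0x4D007 [P=1 RW=1 US=1 PS=0]
  L1: frame=0x4D idx=12 entry=0x51007 [P=1 RW=1 US=1 PS=0]
  L2: frame=0x51 idx=21 entry=0x53007 [P=1 RW=1 US=1 PS=0]
  L3: frame=0x53 idx=11 entry=0x55003 [P=1 RW=1 US=0 PS=0]
  ⇒ fault: PROTECTION_VIOLATION  — 4 lookups
#4 VA=0x487C34155BF (r,kernel):
  TLB hit vpn=0x487C3415 → PA=0x3E5BF
#5 VA=0x10700816922 (w,user):
  L0: frame=0x2C idx=2 entry=0x59007 [P=1 RW=1 US=1 PS=0]
  L1: frame=0x59 idx=28 entry=0x5A007 [P=1 RW=1 US=1 PS=0]
  L2: frame=0x5A idx=4 entry=0x5D007 [P=1 RW=1 US=1 PS=0]
  L3: frame=0x5D idx=22 entry=0x5F007 [P=1 RW=1 US=1 PS=0]
  → PA=0x5F922  (4 entries read)
#6 VA=0x60581E00459 (r,kernel):
  L0: frame=0x2C idx=12 entry=0x63007 [P=1 RW=1 US=1 PS=0]
  L1: frame=0x63 idx=22 entry=0x65007 [P=1 RW=1 US=1 PS=0]
  L2: frame=0x65 idx=15 entry=0x2C006 [P=0 RW=1 US=1 PS=0]
  ⇒ fault: PAGE_NOT_PRESENT  — 3 lookups
#7 VA=0x507C280AF8C (r,user):
  L0: frame=0x2C idx=10 entry=0x68007 [P=1 RW=1 US=1 PS=0]
  L1: frame=0x68 idx=31 entry=0x6C007 [P=1 RW=1 US=1 PS=0]
  L2: frame=0x6C idx=20 entry=0x6F007 [P=1 RW=1 US=1 PS=0]
  L3: frame=0x6F idx=10 entry=0x70007 [P=1 RW=1 US=1 PS=0]
  → PA=0x70F8C  (4 entries read)

Access #6 PA: FAULT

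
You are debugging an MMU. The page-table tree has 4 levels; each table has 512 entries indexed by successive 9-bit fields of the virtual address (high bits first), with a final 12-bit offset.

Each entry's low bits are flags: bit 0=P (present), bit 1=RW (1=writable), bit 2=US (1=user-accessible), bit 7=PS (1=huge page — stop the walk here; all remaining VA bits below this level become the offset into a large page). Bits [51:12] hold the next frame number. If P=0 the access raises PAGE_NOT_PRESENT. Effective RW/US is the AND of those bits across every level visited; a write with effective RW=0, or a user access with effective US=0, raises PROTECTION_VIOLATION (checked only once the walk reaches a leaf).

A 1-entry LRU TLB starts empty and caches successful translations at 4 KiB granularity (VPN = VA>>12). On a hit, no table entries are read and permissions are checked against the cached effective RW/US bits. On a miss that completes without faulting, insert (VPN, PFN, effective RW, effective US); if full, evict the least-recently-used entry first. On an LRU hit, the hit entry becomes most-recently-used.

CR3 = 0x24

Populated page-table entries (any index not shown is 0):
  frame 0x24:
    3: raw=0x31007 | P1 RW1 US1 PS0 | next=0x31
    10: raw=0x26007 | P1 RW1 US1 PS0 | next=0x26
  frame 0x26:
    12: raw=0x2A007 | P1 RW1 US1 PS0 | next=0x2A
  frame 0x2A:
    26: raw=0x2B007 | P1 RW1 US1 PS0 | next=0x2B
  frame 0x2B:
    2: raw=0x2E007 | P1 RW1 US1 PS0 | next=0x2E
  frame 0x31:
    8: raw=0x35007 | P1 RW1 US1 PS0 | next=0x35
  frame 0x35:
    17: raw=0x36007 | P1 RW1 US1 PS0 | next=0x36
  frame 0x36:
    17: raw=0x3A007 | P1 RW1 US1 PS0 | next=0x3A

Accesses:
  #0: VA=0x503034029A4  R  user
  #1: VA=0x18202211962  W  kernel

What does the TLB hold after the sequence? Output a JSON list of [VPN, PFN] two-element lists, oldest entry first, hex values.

Trace:
#0 VA=0x503034029A4 (r,user):
  L0 @0x24[10] → 0x26007  P=1,RW=1,US=1,PS=0
  L1 @0x26[12] → 0x2A007  P=1,RW=1,US=1,PS=0
  L2 @0x2A[26] → 0x2B007  P=1,RW=1,US=1,PS=0
  L3 @0x2B[2] → 0x2E007  P=1,RW=1,US=1,PS=0
  ⇒ phys 0x2E9A4  [4 reads]
#1 VA=0x18202211962 (w,kernel):
  L0 @0x24[3] → 0x31007  P=1,RW=1,US=1,PS=0
  L1 @0x31[8] → 0x35007  P=1,RW=1,US=1,PS=0
  L2 @0x35[17] → 0x36007  P=1,RW=1,US=1,PS=0
  L3 @0x36[17] → 0x3A007  P=1,RW=1,US=1,PS=0
  ⇒ phys 0x3A962  [4 reads]

TLB: [["0x18202211", "0x3A"]]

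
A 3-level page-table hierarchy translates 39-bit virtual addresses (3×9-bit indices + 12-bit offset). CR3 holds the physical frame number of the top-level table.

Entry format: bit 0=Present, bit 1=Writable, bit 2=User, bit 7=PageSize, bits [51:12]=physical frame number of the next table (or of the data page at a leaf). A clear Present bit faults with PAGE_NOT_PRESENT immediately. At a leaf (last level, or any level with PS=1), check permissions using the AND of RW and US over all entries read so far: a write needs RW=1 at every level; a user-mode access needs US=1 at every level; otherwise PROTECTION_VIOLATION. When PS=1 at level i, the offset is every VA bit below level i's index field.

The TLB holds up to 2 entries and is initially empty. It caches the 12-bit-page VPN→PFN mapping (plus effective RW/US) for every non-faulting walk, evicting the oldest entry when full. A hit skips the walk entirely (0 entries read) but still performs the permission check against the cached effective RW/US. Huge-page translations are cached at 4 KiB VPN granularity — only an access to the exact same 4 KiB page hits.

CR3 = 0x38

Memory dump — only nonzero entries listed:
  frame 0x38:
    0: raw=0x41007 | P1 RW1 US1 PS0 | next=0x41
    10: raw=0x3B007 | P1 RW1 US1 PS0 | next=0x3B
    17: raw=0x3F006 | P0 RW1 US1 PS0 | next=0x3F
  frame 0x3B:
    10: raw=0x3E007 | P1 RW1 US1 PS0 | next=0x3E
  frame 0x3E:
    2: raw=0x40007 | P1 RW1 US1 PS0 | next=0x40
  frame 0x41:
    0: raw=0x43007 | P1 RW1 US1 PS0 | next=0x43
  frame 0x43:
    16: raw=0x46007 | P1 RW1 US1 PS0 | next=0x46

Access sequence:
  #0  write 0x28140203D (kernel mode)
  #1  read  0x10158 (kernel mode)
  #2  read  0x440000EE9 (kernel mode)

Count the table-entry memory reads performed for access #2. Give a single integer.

Trace:
#0 VA=0x28140203D (w,kernel):
  L0: frame=0x38 idx=10 entry=0x3B007 [P=1 RW=1 US=1 PS=0]
  L1: frame=0x3B idx=10 entry=0x3E007 [P=1 RW=1 US=1 PS=0]
  L2: frame=0x3E idx=2 entry=0x40007 [P=1 RW=1 US=1 PS=0]
  ✓ 0x4003D  — 3 lookups
#1 VA=0x10158 (r,kernel):
  L0: frame=0x38 idx=0 entry=0x41007 [P=1 RW=1 US=1 PS=0]
  L1: frame=0x41 idx=0 entry=0x43007 [P=1 RW=1 US=1 PS=0]
  L2: frame=0x43 idx=16 entry=0x46007 [P=1 RW=1 US=1 PS=0]
  ✓ 0x46158  — 3 lookups
#2 VA=0x440000EE9 (r,kernel):
  L0: frame=0x38 idx=17 entry=0x3F006 [P=0 RW=1 US=1 PS=0]
  → PAGE_NOT_PRESENT  (1 entries read)

Entries read for #2: 1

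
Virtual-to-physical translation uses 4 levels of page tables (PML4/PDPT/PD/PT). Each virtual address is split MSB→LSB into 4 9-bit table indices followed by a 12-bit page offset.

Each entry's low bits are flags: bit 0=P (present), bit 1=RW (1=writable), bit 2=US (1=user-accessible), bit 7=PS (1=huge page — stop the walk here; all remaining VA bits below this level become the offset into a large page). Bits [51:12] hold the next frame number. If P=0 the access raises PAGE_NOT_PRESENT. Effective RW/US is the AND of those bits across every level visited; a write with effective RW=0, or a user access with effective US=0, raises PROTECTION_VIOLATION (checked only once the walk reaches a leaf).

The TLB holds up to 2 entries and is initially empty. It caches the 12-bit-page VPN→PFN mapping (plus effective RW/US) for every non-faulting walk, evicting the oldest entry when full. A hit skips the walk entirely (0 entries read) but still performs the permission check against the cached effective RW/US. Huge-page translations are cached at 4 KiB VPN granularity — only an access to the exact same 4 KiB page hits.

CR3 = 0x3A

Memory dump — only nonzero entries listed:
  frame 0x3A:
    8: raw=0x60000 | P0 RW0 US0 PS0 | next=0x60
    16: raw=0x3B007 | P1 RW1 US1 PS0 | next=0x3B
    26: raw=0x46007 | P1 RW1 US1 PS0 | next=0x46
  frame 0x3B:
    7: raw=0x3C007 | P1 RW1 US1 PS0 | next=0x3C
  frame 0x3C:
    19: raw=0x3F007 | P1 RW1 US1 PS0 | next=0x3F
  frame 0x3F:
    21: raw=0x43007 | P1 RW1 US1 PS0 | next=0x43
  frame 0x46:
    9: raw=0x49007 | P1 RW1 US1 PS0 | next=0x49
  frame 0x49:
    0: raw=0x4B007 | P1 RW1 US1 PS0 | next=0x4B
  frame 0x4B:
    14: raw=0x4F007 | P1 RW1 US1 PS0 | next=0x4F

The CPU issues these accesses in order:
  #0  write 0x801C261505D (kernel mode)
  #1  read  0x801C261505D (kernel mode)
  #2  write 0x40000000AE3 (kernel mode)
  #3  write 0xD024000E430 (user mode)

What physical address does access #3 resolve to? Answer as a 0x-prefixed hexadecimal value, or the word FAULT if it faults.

Per-access translation:
#0 VA=0x801C261505D (w,kernel):
  lvl0: tbl 0x3A, slot 16 ⇒ 0x3B007 (P1/RW1/US1/PS0)
  lvl1: tbl 0x3B, slot 7 ⇒ 0x3C007 (P1/RW1/US1/PS0)
  lvl2: tbl 0x3C, slot 19 ⇒ 0x3F007 (P1/RW1/US1/PS0)
  lvl3: tbl 0x3F, slot 21 ⇒ 0x43007 (P1/RW1/US1/PS0)
  ⇒ phys 0x4305D  [4 reads]
#1 VA=0x801C261505D (r,kernel):
  TLB hit vpn=0x801C2615 → PA=0x4305D
#2 VA=0x40000000AE3 (w,kernel):
  lvl0: tbl 0x3A, slot 8 ⇒ 0x60000 (P0/RW0/US0/PS0)
  ✗ PAGE_NOT_PRESENT  [1 reads]
#3 VA=0xD024000E430 (w,user):
  lvl0: tbl 0x3A, slot 26 ⇒ 0x46007 (P1/RW1/US1/PS0)
  lvl1: tbl 0x46, slot 9 ⇒ 0x49007 (P1/RW1/US1/PS0)
  lvl2: tbl 0x49, slot 0 ⇒ 0x4B007 (P1/RW1/US1/PS0)
  lvl3: tbl 0x4B, slot 14 ⇒ 0x4F007 (P1/RW1/US1/PS0)
  ⇒ phys 0x4F430  [4 reads]

Access #3 PA: 0x4F430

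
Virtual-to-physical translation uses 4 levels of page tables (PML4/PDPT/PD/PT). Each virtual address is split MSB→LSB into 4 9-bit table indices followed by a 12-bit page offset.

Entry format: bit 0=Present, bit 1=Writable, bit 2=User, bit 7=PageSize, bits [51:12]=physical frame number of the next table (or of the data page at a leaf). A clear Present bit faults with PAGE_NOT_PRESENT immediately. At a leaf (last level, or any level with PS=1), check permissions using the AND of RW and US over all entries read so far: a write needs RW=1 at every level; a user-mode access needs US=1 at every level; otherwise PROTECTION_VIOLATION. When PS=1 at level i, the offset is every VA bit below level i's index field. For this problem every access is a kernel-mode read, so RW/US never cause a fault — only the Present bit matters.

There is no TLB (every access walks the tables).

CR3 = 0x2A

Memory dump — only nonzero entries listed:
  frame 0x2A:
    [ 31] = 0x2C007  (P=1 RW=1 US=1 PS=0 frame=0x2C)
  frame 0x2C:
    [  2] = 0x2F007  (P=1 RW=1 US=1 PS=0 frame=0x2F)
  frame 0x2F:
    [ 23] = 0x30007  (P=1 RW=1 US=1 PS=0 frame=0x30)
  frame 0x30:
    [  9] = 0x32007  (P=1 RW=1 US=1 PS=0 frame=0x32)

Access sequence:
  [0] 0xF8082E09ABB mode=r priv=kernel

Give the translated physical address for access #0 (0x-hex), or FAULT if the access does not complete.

Walk each access:
#0 VA=0xF8082E09ABB (r,kernel):
  L0 @0x2A[31] → 0x2C007  P=1,RW=1,US=1,PS=0
  L1 @0x2C[2] → 0x2F007  P=1,RW=1,US=1,PS=0
  L2 @0x2F[23] → 0x30007  P=1,RW=1,US=1,PS=0
  L3 @0x30[9] → 0x32007  P=1,RW=1,US=1,PS=0
  → PA=0x32ABB  (4 entries read)

Access #0 PA: 0x32ABB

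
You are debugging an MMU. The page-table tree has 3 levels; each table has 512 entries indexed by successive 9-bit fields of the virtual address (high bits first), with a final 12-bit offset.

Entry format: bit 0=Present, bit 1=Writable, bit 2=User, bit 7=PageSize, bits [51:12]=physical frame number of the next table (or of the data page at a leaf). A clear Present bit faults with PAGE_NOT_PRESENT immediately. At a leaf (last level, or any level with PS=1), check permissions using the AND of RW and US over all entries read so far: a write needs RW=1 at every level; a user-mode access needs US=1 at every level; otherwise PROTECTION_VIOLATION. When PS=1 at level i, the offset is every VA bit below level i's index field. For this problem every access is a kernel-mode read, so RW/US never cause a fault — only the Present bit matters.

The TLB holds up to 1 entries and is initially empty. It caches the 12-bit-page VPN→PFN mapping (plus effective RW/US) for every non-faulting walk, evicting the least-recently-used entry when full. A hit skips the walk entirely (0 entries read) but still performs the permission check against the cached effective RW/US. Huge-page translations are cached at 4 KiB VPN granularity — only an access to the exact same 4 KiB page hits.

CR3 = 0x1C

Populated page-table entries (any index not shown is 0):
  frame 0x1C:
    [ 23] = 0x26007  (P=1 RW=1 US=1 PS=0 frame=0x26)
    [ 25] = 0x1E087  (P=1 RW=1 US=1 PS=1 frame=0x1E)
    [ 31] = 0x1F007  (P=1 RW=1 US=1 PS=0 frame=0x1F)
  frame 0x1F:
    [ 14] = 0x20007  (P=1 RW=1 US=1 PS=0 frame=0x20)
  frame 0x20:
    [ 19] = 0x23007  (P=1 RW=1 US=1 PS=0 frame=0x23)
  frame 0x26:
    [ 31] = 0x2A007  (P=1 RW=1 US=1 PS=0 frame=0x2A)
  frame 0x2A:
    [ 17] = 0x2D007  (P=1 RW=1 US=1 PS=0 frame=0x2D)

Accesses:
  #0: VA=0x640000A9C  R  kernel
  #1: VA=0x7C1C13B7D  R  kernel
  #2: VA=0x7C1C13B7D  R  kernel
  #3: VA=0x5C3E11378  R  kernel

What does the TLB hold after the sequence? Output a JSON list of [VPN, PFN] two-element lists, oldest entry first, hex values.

Per-access translation:
#0 VA=0x640000A9C (r,kernel):
  L0 @0x1C[25] → 0x1E087  P=1,RW=1,US=1,PS=1
  ⇒ phys 0x1EA9C (huge @L0)  [1 reads]
#1 VA=0x7C1C13B7D (r,kernel):
  L0 @0x1C[31] → 0x1F007  P=1,RW=1,US=1,PS=0
  L1 @0x1F[14] → 0x20007  P=1,RW=1,US=1,PS=0
  L2 @0x20[19] → 0x23007  P=1,RW=1,US=1,PS=0
  ⇒ phys 0x23B7D  [3 reads]
#2 VA=0x7C1C13B7D (r,kernel):
  TLB hit vpn=0x7C1C13 → PA=0x23B7D
#3 VA=0x5C3E11378 (r,kernel):
  L0 @0x1C[23] → 0x26007  P=1,RW=1,US=1,PS=0
  L1 @0x26[31] → 0x2A007  P=1,RW=1,US=1,PS=0
  L2 @0x2A[17] → 0x2D007  P=1,RW=1,US=1,PS=0
  ⇒ phys 0x2D378  [3 reads]

TLB: [["0x5C3E11", "0x2D"]]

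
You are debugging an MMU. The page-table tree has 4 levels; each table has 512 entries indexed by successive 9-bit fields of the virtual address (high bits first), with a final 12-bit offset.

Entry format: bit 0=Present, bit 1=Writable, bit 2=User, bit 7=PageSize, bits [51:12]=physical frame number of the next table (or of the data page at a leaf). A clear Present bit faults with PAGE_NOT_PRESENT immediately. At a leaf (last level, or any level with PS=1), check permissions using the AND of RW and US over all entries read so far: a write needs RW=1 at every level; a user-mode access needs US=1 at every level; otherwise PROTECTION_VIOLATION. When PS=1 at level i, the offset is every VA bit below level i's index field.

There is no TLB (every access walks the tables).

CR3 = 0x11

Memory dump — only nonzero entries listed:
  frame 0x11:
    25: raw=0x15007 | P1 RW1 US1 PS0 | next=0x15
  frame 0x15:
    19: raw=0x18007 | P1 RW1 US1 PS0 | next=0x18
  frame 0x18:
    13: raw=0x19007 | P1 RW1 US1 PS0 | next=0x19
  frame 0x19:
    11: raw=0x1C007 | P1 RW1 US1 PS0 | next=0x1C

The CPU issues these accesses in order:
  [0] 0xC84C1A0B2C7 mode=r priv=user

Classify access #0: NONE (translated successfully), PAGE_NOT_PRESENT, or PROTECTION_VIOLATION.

Walk each access:
#0 VA=0xC84C1A0B2C7 (r,user):
  L0 @0x11[25] → 0x15007  P=1,RW=1,US=1,PS=0
  L1 @0x15[19] → 0x18007  P=1,RW=1,US=1,PS=0
  L2 @0x18[13] → 0x19007  P=1,RW=1,US=1,PS=0
  L3 @0x19[11] → 0x1C007  P=1,RW=1,US=1,PS=0
  ✓ 0x1C2C7  — 4 lookups

Access #0 fault: NONE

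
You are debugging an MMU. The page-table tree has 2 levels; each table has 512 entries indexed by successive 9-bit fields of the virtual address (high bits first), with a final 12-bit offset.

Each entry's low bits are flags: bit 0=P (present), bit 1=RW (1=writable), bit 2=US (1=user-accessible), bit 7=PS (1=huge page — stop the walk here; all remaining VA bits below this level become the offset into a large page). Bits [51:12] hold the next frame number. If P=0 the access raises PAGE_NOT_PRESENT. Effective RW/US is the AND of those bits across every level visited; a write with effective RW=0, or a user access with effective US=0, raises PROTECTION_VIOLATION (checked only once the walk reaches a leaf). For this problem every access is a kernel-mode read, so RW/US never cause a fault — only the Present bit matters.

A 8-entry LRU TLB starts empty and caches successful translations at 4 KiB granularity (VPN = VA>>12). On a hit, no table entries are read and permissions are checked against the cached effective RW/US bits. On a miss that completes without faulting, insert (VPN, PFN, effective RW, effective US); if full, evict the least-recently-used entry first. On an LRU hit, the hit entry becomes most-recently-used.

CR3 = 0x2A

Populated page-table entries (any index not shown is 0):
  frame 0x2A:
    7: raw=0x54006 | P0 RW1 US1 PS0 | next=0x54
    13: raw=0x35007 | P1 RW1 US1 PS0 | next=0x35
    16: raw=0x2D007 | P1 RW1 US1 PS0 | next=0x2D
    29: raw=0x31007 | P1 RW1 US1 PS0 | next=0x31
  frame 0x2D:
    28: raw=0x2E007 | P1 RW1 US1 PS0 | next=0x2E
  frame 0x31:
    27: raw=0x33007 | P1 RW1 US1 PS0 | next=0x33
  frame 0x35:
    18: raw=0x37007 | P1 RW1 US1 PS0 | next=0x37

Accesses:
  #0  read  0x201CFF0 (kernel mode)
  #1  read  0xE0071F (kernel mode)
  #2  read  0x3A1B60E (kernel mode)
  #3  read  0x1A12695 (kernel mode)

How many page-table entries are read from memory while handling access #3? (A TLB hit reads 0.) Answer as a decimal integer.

Per-access translation:
#0 VA=0x201CFF0 (r,kernel):
  L0 @0x2A[16] → 0x2D007  P=1,RW=1,US=1,PS=0
  L1 @0x2D[28] → 0x2E007  P=1,RW=1,US=1,PS=0
  → PA=0x2EFF0  (2 entries read)
#1 VA=0xE0071F (r,kernel):
  L0 @0x2A[7] → 0x54006  P=0,RW=1,US=1,PS=0
  → PAGE_NOT_PRESENT  (1 entries read)
#2 VA=0x3A1B60E (r,kernel):
  L0 @0x2A[29] → 0x31007  P=1,RW=1,US=1,PS=0
  L1 @0x31[27] → 0x33007  P=1,RW=1,US=1,PS=0
  → PA=0x3360E  (2 entries read)
#3 VA=0x1A12695 (r,kernel):
  L0 @0x2A[13] → 0x35007  P=1,RW=1,US=1,PS=0
  L1 @0x35[18] → 0x37007  P=1,RW=1,US=1,PS=0
  → PA=0x37695  (2 entries read)

Entries read for #3: 2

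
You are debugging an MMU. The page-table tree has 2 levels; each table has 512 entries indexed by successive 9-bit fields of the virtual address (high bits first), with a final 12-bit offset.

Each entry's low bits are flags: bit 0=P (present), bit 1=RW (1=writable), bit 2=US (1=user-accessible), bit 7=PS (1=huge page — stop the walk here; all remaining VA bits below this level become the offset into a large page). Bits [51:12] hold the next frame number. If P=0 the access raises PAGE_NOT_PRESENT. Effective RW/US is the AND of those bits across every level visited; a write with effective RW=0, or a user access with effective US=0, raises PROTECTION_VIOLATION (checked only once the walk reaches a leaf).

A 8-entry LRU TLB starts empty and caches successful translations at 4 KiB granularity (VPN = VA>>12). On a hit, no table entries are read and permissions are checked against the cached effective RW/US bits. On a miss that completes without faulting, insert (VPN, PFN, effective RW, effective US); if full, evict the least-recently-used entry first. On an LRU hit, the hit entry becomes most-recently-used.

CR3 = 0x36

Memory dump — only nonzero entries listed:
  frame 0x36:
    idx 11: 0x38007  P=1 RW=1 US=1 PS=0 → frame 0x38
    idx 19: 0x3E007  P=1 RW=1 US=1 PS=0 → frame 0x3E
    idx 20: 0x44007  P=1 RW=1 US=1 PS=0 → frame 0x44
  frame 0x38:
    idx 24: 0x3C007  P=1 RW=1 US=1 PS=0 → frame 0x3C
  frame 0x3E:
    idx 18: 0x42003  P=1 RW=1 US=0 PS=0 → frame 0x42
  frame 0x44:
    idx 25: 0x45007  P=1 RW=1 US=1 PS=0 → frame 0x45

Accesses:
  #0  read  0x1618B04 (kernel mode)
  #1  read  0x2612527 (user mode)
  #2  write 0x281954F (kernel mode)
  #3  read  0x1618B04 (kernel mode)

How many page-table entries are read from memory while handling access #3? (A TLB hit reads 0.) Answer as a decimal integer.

Per-access translation:
#0 VA=0x1618B04 (r,kernel):
  [0] read 0x36 idx=11: raw=0x38007 flags P=1 W=1 U=1 S=0
  [1] read 0x38 idx=24: raw=0x3C007 flags P=1 W=1 U=1 S=0
  → PA=0x3CB04  (2 entries read)
#1 VA=0x2612527 (r,user):
  [0] read 0x36 idx=19: raw=0x3E007 flags P=1 W=1 U=1 S=0
  [1] read 0x3E idx=18: raw=0x42003 flags P=1 W=1 U=0 S=0
  ✗ PROTECTION_VIOLATION  [2 reads]
#2 VA=0x281954F (w,kernel):
  [0] read 0x36 idx=20: raw=0x44007 flags P=1 W=1 U=1 S=0
  [1] read 0x44 idx=25: raw=0x45007 flags P=1 W=1 U=1 S=0
  → PA=0x4554F  (2 entries read)
#3 VA=0x1618B04 (r,kernel):
  TLB hit vpn=0x1618 → PA=0x3CB04

Entries read for #3: 0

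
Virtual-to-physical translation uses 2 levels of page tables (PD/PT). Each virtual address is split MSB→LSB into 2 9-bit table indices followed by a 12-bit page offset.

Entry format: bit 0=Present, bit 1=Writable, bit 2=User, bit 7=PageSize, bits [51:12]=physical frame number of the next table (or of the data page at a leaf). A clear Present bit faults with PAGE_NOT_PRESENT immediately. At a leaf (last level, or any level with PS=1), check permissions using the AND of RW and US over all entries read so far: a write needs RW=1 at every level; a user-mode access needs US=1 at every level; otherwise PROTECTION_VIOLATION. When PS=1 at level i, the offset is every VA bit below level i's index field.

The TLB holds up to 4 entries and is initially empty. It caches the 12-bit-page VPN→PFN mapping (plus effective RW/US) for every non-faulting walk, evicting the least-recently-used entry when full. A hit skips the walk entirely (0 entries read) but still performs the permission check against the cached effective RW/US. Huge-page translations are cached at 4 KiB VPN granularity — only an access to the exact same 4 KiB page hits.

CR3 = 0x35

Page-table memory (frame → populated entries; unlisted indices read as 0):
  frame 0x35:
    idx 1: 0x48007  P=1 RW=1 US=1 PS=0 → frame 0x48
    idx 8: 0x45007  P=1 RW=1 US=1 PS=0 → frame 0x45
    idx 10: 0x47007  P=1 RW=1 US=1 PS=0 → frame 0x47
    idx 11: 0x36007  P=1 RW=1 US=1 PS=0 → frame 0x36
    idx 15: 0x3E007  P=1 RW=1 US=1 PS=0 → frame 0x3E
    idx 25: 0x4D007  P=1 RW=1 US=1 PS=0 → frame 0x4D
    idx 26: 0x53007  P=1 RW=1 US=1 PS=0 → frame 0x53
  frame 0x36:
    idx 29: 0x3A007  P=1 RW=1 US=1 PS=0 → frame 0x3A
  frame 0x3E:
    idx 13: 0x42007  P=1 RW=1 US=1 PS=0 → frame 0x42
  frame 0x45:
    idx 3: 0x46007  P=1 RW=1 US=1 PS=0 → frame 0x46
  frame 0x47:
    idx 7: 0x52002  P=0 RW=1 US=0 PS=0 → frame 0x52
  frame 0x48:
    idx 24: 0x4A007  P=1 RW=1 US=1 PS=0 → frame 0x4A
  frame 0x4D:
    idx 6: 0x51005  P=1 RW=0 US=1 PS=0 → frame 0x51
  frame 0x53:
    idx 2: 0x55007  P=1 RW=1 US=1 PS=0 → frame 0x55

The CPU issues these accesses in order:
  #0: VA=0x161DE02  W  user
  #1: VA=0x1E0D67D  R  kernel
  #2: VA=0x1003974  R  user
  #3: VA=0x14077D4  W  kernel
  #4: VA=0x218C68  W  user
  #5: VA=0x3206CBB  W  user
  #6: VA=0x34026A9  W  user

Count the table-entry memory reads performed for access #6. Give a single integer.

Walk each access:
#0 VA=0x161DE02 (w,user):
  L0: frame=0x35 idx=11 entry=0x36007 [P=1 RW=1 US=1 PS=0]
  L1: frame=0x36 idx=29 entry=0x3A007 [P=1 RW=1 US=1 PS=0]
  ⇒ phys 0x3AE02  [2 reads]
#1 VA=0x1E0D67D (r,kernel):
  L0: frame=0x35 idx=15 entry=0x3E007 [P=1 RW=1 US=1 PS=0]
  L1: frame=0x3E idx=13 entry=0x42007 [P=1 RW=1 US=1 PS=0]
  ⇒ phys 0x4267D  [2 reads]
#2 VA=0x1003974 (r,user):
  L0: frame=0x35 idx=8 entry=0x45007 [P=1 RW=1 US=1 PS=0]
  L1: frame=0x45 idx=3 entry=0x46007 [P=1 RW=1 US=1 PS=0]
  ⇒ phys 0x46974  [2 reads]
#3 VA=0x14077D4 (w,kernel):
  L0: frame=0x35 idx=10 entry=0x47007 [P=1 RW=1 US=1 PS=0]
  L1: frame=0x47 idx=7 entry=0x52002 [P=0 RW=1 US=0 PS=0]
  ⇒ fault: PAGE_NOT_PRESENT  — 2 lookups
#4 VA=0x218C68 (w,user):
  L0: frame=0x35 idx=1 entry=0x48007 [P=1 RW=1 US=1 PS=0]
  L1: frame=0x48 idx=24 entry=0x4A007 [P=1 RW=1 US=1 PS=0]
  ⇒ phys 0x4AC68  [2 reads]
#5 VA=0x3206CBB (w,user):
  L0: frame=0x35 idx=25 entry=0x4D007 [P=1 RW=1 US=1 PS=0]
  L1: frame=0x4D idx=6 entry=0x51005 [P=1 RW=0 US=1 PS=0]
  ⇒ fault: PROTECTION_VIOLATION  — 2 lookups
#6 VA=0x34026A9 (w,user):
  L0: frame=0x35 idx=26 entry=0x53007 [P=1 RW=1 US=1 PS=0]
  L1: frame=0x53 idx=2 entry=0x55007 [P=1 RW=1 US=1 PS=0]
  ⇒ phys 0x556A9  [2 reads]

Entries read for #6: 2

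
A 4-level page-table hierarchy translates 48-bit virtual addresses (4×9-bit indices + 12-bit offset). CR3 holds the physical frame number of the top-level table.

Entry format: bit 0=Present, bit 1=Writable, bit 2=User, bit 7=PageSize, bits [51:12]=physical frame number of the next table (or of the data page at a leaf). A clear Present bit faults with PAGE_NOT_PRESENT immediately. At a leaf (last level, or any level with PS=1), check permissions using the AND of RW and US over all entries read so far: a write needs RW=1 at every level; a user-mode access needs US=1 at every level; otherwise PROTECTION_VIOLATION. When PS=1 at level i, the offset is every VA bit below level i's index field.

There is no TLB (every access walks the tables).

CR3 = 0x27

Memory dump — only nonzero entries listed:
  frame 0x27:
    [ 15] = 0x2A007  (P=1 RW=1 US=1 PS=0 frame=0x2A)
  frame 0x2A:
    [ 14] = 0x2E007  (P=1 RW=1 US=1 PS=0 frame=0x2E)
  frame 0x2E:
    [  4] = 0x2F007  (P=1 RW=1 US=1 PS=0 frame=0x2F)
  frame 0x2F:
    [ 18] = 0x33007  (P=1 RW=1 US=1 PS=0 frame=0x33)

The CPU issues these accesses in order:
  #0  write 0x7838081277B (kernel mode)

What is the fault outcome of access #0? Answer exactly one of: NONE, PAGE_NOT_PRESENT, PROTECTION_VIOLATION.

Per-access translation:
#0 VA=0x7838081277B (w,kernel):
  L0 @0x27[15] → 0x2A007  P=1,RW=1,US=1,PS=0
  L1 @0x2A[14] → 0x2E007  P=1,RW=1,US=1,PS=0
  L2 @0x2E[4] → 0x2F007  P=1,RW=1,US=1,PS=0
  L3 @0x2F[18] → 0x33007  P=1,RW=1,US=1,PS=0
  ✓ 0x3377B  — 4 lookups

Access #0 fault: NONE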